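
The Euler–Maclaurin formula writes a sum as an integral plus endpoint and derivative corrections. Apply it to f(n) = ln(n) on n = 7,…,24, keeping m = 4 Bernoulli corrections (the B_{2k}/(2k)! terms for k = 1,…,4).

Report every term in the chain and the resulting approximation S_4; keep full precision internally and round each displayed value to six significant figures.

The integral term ∫_7^24 ln(x) dx = 45.6519.
½[f(7) + f(24)] = ½[1.94591 + 3.17805] = 2.56198.
Integral + boundary = 48.2139.
Order-1 term: 1/12 · (0.0416667 − 0.142857) = -0.00843254.
After k=1: 48.2055.
Order-2 term: −1/720 · (0.000144676 − 0.00583090) = 7.89754e-06.
After k=2: 48.2055.
Order-3 term: 1/30240 · (3.01408e-06 − 0.00142798) = -4.71218e-08.
After k=3: 48.2055.
Order-4 term: −1/1209600 · (1.56983e-07 − 0.000874271) = 7.22647e-10.

S_4 ≈ 48.2055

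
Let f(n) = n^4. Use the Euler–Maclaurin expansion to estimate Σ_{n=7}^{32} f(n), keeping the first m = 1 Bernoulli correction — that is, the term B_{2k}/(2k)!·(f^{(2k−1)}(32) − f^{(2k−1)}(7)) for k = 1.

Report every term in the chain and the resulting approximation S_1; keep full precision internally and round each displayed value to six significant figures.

S_1 ≈ 7.24382e+06

The integral term ∫_7^32 x^4 dx = 6.70752e+06.
½[f(7) + f(32)] = ½[2401.00 + 1.04858e+06] = 525488.
Running total after boundary: 7.23301e+06.
k=1: B_{2}/(2)! × [f^{(1)}(32) − f^{(1)}(7)] = 1/12 × (131072 − 1372.00) = 10808.3.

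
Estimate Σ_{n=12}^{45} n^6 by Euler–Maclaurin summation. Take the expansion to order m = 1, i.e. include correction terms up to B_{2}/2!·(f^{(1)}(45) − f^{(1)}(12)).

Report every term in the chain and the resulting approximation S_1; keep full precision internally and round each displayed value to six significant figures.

Integral: ∫_12^45 x^6 dx = 5.33762e+10.
Boundary: ½(f(12) + f(45)) = ½(2.98598e+06 + 8.30377e+09) = 4.15338e+09.
Integral + boundary = 5.75296e+10.
Order-1 term: 1/12 · (1.10717e+09 − 1.49299e+06) = 9.21396e+07.

S_1 ≈ 5.76217e+10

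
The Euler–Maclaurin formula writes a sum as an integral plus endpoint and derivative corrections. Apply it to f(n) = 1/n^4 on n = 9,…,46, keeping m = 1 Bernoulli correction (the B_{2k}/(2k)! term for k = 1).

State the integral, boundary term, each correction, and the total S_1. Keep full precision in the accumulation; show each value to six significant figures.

∫_9^46 1/x^4 dx evaluates to 0.000453823.
Endpoint term: (f(9) + f(46))/2 = (0.000152416 + 2.23341e-07)/2 = 7.63196e-05.
Integral + boundary = 0.000530142.
k=1: B_{2}/(2)! × [f^{(1)}(46) − f^{(1)}(9)] = 1/12 × (-1.94210e-08 − (-6.77404e-05)) = 5.64341e-06.

S_1 ≈ 0.000535786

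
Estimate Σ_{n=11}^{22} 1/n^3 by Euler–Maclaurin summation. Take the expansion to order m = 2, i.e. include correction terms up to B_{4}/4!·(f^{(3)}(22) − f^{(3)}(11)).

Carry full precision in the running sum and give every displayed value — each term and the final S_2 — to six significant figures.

∫_11^22 1/x^3 dx evaluates to 0.00309917.
Endpoint term: (f(11) + f(22))/2 = (0.000751315 + 9.39144e-05)/2 = 0.000422615.
So far: 0.00352179.
k=1: B_{2}/(2)! × [f^{(1)}(22) − f^{(1)}(11)] = 1/12 × (-1.28065e-05 − (-0.000204904)) = 1.60081e-05.
Running total after k=1: 0.00353780.
k=2: B_{4}/(4)! × [f^{(3)}(22) − f^{(3)}(11)] = −1/720 × (-5.29194e-07 − (-3.38684e-05)) = -4.63045e-08.

S_2 ≈ 0.00353775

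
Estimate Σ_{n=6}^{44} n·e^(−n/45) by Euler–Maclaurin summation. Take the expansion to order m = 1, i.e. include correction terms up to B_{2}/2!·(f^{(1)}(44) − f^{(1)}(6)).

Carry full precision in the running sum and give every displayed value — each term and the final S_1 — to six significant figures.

∫_6^44 x·e^(−x/45) dx evaluates to 502.058.
½[f(6) + f(44)] = ½[5.25104 + 16.5504] = 10.9007.
So far: 512.959.
Order-1 term: 1/12 · (0.00835880 − 0.758484) = -0.0625104.

S_1 ≈ 512.896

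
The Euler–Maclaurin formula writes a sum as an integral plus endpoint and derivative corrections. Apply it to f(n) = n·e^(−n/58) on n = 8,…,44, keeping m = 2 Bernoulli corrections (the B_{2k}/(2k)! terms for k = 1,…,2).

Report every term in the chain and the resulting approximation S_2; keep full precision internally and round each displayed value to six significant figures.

S_2 ≈ 577.997

∫_8^44 x·e^(−x/58) dx evaluates to 564.262.
Endpoint term: (f(8) + f(44))/2 = (6.96927 + 20.6057)/2 = 13.7875.
Integral + boundary = 578.050.
k=1: B_{2}/(2)! × [f^{(1)}(44) − f^{(1)}(8)] = 1/12 × (0.113041 − 0.750999) = -0.0531632.
After k=1: 577.997.
k=2: B_{4}/(4)! × [f^{(3)}(44) − f^{(3)}(8)] = −1/720 × (0.000312029 − 0.000741176) = 5.96038e-07.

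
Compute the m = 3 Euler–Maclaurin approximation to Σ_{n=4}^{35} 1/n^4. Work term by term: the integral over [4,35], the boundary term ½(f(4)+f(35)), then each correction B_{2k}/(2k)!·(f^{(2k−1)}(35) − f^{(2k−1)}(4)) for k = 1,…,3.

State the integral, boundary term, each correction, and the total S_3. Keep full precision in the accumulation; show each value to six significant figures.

Integral: ∫_4^35 1/x^4 dx = 0.00520056.
Boundary: ½(f(4) + f(35)) = ½(0.00390625 + 6.66389e-07) = 0.00195346.
Running total after boundary: 0.00715402.
Order-1 term: 1/12 · (-7.61587e-08 − (-0.00390625)) = 0.000325514.
Partial sum through k=1: 0.00747953.
Order-2 term: −1/720 · (-1.86511e-09 − (-0.00732422)) = -1.01725e-05.
Partial sum through k=2: 0.00746936.
Order-3 term: 1/30240 · (-8.52623e-11 − (-0.0256348)) = 8.47711e-07.

S_3 ≈ 0.00747021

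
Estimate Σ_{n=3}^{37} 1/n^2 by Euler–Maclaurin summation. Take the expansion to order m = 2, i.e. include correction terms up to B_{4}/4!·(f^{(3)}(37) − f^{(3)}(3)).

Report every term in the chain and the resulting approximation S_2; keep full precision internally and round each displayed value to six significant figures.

S_2 ≈ 0.368259

Integral: ∫_3^37 1/x^2 dx = 0.306306.
Boundary: ½(f(3) + f(37)) = ½(0.111111 + 0.000730460) = 0.0559208.
Integral + boundary = 0.362227.
Order-1 term: 1/12 · (-3.94843e-05 − (-0.0740741)) = 0.00616955.
After k=1: 0.368397.
Order-2 term: −1/720 · (-3.46101e-07 − (-0.0987654)) = -0.000137174.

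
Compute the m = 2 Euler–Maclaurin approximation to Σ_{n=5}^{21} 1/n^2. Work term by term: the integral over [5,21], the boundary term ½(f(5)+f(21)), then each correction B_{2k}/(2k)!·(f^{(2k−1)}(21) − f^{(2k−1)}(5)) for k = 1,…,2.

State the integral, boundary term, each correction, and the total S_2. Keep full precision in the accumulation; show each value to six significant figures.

S_2 ≈ 0.174819

∫_5^21 1/x^2 dx evaluates to 0.152381.
Boundary: ½(f(5) + f(21)) = ½(0.0400000 + 0.00226757) = 0.0211338.
Running total after boundary: 0.173515.
Correction k=1: B_{2}/2! · (f^{(1)}(21) − f^{(1)}(5)) = 1/12 · (-0.000215959 − (-0.0160000)) = 0.00131534.
After k=1: 0.174830.
Correction k=2: B_{4}/4! · (f^{(3)}(21) − f^{(3)}(5)) = −1/720 · (-5.87645e-06 − (-0.00768000)) = -1.06585e-05.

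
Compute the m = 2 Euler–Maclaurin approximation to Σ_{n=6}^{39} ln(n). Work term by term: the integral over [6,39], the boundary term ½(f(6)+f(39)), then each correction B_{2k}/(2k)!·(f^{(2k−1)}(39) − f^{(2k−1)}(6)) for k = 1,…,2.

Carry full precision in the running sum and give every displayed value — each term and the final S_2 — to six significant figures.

∫_6^39 ln(x) dx evaluates to 99.1283.
½[f(6) + f(39)] = ½[1.79176 + 3.66356] = 2.72766.
So far: 101.856.
Correction k=1: B_{2}/2! · (f^{(1)}(39) − f^{(1)}(6)) = 1/12 · (0.0256410 − 0.166667) = -0.0117521.
After k=1: 101.844.
Correction k=2: B_{4}/4! · (f^{(3)}(39) − f^{(3)}(6)) = −1/720 · (3.37160e-05 − 0.00925926) = 1.28133e-05.

S_2 ≈ 101.844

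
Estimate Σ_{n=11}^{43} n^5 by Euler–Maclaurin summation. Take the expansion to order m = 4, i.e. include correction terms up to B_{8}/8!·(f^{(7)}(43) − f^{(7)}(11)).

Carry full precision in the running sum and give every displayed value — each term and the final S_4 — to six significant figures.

∫_11^43 x^5 dx evaluates to 1.05327e+09.
½[f(11) + f(43)] = ½[161051 + 1.47008e+08] = 7.35847e+07.
So far: 1.12685e+09.
Correction k=1: B_{2}/2! · (f^{(1)}(43) − f^{(1)}(11)) = 1/12 · (1.70940e+07 − 73205.0) = 1.41840e+06.
After k=1: 1.12827e+09.
Correction k=2: B_{4}/4! · (f^{(3)}(43) − f^{(3)}(11)) = −1/720 · (110940 − 7260.00) = -144.000.
After k=2: 1.12827e+09.
Correction k=3: B_{6}/6! · (f^{(5)}(43) − f^{(5)}(11)) = 1/30240 · (120.000 − 120.000) = 0.00000.
After k=3: 1.12827e+09.
Correction k=4: B_{8}/8! · (f^{(7)}(43) − f^{(7)}(11)) = −1/1209600 · (0.00000 − 0.00000) = 0.00000.

S_4 ≈ 1.12827e+09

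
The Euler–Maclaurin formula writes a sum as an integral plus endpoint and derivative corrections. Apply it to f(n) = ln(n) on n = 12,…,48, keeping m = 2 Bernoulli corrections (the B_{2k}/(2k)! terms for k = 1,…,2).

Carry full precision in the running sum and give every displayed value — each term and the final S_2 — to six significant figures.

S_2 ≈ 123.172

Integral: ∫_12^48 ln(x) dx = 119.999.
½[f(12) + f(48)] = ½[2.48491 + 3.87120] = 3.17805.
So far: 123.177.
Order-1 term: 1/12 · (0.0208333 − 0.0833333) = -0.00520833.
Running total after k=1: 123.172.
Order-2 term: −1/720 · (1.80845e-05 − 0.00115741) = 1.58239e-06.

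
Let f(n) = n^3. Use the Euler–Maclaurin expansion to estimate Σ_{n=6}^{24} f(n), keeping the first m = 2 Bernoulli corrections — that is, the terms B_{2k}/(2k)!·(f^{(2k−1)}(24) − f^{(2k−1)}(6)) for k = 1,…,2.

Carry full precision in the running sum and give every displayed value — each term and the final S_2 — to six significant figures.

∫_6^24 x^3 dx evaluates to 82620.0.
Endpoint term: (f(6) + f(24))/2 = (216.000 + 13824.0)/2 = 7020.00.
So far: 89640.0.
k=1: B_{2}/(2)! × [f^{(1)}(24) − f^{(1)}(6)] = 1/12 × (1728.00 − 108.000) = 135.000.
Running total after k=1: 89775.0.
k=2: B_{4}/(4)! × [f^{(3)}(24) − f^{(3)}(6)] = −1/720 × (6.00000 − 6.00000) = 0.00000.

S_2 ≈ 89775.0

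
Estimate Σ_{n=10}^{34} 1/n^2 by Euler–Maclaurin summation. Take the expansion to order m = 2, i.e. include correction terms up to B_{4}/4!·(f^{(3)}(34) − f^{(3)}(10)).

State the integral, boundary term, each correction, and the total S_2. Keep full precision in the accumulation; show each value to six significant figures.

S_2 ≈ 0.0761829

The integral term ∫_10^34 1/x^2 dx = 0.0705882.
½[f(10) + f(34)] = ½[0.0100000 + 0.000865052] = 0.00543253.
Running total after boundary: 0.0760208.
Correction k=1: B_{2}/2! · (f^{(1)}(34) − f^{(1)}(10)) = 1/12 · (-5.08854e-05 − (-0.00200000)) = 0.000162426.
Running total after k=1: 0.0761832.
Correction k=2: B_{4}/4! · (f^{(3)}(34) − f^{(3)}(10)) = −1/720 · (-5.28222e-07 − (-0.000240000)) = -3.32600e-07.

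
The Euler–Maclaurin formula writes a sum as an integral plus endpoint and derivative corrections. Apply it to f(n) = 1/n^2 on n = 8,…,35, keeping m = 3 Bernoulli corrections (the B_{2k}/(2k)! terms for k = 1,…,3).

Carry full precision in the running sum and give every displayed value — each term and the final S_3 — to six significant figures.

S_3 ≈ 0.104970

Integral: ∫_8^35 1/x^2 dx = 0.0964286.
Boundary: ½(f(8) + f(35)) = ½(0.0156250 + 0.000816327) = 0.00822066.
Integral + boundary = 0.104649.
k=1: B_{2}/(2)! × [f^{(1)}(35) − f^{(1)}(8)] = 1/12 × (-4.66472e-05 − (-0.00390625)) = 0.000321634.
After k=1: 0.104971.
k=2: B_{4}/(4)! × [f^{(3)}(35) − f^{(3)}(8)] = −1/720 × (-4.56952e-07 − (-0.000732422)) = -1.01662e-06.
After k=2: 0.104970.
k=3: B_{6}/(6)! × [f^{(5)}(35) − f^{(5)}(8)] = 1/30240 × (-1.11907e-08 − (-0.000343323)) = 1.13529e-08.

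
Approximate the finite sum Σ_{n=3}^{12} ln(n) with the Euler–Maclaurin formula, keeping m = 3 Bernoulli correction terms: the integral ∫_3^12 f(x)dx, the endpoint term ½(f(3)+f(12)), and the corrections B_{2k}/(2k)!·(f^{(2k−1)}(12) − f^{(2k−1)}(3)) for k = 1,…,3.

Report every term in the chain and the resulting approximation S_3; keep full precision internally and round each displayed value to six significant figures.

∫_3^12 ln(x) dx evaluates to 17.5230.
½[f(3) + f(12)] = ½[1.09861 + 2.48491] = 1.79176.
So far: 19.3148.
Correction k=1: B_{2}/2! · (f^{(1)}(12) − f^{(1)}(3)) = 1/12 · (0.0833333 − 0.333333) = -0.0208333.
Partial sum through k=1: 19.2940.
Correction k=2: B_{4}/4! · (f^{(3)}(12) − f^{(3)}(3)) = −1/720 · (0.00115741 − 0.0740741) = 0.000101273.
Partial sum through k=2: 19.2941.
Correction k=3: B_{6}/6! · (f^{(5)}(12) − f^{(5)}(3)) = 1/30240 · (9.64506e-05 − 0.0987654) = -3.26286e-06.

S_3 ≈ 19.2941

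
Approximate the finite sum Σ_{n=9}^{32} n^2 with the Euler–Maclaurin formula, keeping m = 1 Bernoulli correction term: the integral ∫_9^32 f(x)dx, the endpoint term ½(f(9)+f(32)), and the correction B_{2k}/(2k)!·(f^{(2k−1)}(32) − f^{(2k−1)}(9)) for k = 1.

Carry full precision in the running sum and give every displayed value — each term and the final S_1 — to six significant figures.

Integral: ∫_9^32 x^2 dx = 10679.7.
Endpoint term: (f(9) + f(32))/2 = (81.0000 + 1024.00)/2 = 552.500.
Integral + boundary = 11232.2.
k=1: B_{2}/(2)! × [f^{(1)}(32) − f^{(1)}(9)] = 1/12 × (64.0000 − 18.0000) = 3.83333.

S_1 ≈ 11236.0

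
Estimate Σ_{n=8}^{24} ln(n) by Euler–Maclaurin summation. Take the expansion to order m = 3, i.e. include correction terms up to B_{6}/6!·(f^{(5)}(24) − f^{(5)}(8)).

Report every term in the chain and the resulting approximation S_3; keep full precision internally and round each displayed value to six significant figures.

S_3 ≈ 46.2596

Integral: ∫_8^24 ln(x) dx = 43.6378.
Boundary: ½(f(8) + f(24)) = ½(2.07944 + 3.17805) = 2.62875.
So far: 46.2665.
Order-1 term: 1/12 · (0.0416667 − 0.125000) = -0.00694444.
Partial sum through k=1: 46.2596.
Order-2 term: −1/720 · (0.000144676 − 0.00390625) = 5.22441e-06.
Partial sum through k=2: 46.2596.
Order-3 term: 1/30240 · (3.01408e-06 − 0.000732422) = -2.41206e-08.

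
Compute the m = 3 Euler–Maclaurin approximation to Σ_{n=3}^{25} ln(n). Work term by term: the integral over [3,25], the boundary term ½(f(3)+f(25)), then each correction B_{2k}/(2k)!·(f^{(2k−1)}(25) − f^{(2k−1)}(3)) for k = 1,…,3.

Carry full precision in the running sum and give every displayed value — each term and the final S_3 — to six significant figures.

The integral term ∫_3^25 ln(x) dx = 55.1761.
Endpoint term: (f(3) + f(25))/2 = (1.09861 + 3.21888)/2 = 2.15874.
Integral + boundary = 57.3348.
Order-1 term: 1/12 · (0.0400000 − 0.333333) = -0.0244444.
After k=1: 57.3104.
Order-2 term: −1/720 · (0.000128000 − 0.0740741) = 0.000102703.
After k=2: 57.3105.
Order-3 term: 1/30240 · (2.45760e-06 − 0.0987654) = -3.26597e-06.

S_3 ≈ 57.3105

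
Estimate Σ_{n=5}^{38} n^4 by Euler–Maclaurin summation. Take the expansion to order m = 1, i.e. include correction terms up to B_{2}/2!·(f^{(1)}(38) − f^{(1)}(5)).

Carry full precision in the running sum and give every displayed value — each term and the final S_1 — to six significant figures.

∫_5^38 x^4 dx evaluates to 1.58464e+07.
Endpoint term: (f(5) + f(38))/2 = (625.000 + 2.08514e+06)/2 = 1.04288e+06.
Running total after boundary: 1.68893e+07.
k=1: B_{2}/(2)! × [f^{(1)}(38) − f^{(1)}(5)] = 1/12 × (219488 − 500.000) = 18249.0.

S_1 ≈ 1.69075e+07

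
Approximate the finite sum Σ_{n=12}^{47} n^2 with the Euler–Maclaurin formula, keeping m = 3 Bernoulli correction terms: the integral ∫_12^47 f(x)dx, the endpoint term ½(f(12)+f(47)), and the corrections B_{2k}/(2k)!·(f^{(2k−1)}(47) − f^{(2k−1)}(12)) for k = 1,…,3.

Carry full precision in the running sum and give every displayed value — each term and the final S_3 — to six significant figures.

∫_12^47 x^2 dx evaluates to 34031.7.
Endpoint term: (f(12) + f(47))/2 = (144.000 + 2209.00)/2 = 1176.50.
So far: 35208.2.
Order-1 term: 1/12 · (94.0000 − 24.0000) = 5.83333.
After k=1: 35214.0.
Order-2 term: −1/720 · (0.00000 − 0.00000) = 0.00000.
After k=2: 35214.0.
Order-3 term: 1/30240 · (0.00000 − 0.00000) = 0.00000.

S_3 ≈ 35214.0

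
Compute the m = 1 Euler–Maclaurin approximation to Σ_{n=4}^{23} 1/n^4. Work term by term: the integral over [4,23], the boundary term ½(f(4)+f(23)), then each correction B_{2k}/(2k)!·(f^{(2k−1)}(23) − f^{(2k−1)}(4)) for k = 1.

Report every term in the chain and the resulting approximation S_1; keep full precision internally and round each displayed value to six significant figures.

Integral: ∫_4^23 1/x^4 dx = 0.00518094.
½[f(4) + f(23)] = ½[0.00390625 + 3.57346e-06] = 0.00195491.
Integral + boundary = 0.00713585.
Order-1 term: 1/12 · (-6.21471e-07 − (-0.00390625)) = 0.000325469.

S_1 ≈ 0.00746132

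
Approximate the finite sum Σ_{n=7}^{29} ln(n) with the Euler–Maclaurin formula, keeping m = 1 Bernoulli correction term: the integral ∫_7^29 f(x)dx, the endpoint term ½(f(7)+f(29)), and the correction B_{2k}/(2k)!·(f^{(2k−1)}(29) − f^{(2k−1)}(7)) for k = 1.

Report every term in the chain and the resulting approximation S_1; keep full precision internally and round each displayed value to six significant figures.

S_1 ≈ 64.6778

∫_7^29 ln(x) dx evaluates to 62.0302.
Endpoint term: (f(7) + f(29))/2 = (1.94591 + 3.36730)/2 = 2.65660.
Integral + boundary = 64.6868.
Correction k=1: B_{2}/2! · (f^{(1)}(29) − f^{(1)}(7)) = 1/12 · (0.0344828 − 0.142857) = -0.00903120.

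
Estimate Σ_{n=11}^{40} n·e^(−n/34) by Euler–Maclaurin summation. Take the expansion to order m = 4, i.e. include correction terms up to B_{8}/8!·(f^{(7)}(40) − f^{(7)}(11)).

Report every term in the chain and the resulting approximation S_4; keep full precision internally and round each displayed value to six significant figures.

S_4 ≈ 341.349

Integral: ∫_11^40 x·e^(−x/34) dx = 331.247.
Endpoint term: (f(11) + f(40))/2 = (7.95950 + 12.3346)/2 = 10.1471.
Running total after boundary: 341.394.
k=1: B_{2}/(2)! × [f^{(1)}(40) − f^{(1)}(11)] = 1/12 × (-0.0544174 − 0.489488) = -0.0453254.
Partial sum through k=1: 341.349.
k=2: B_{4}/(4)! × [f^{(3)}(40) − f^{(3)}(11)] = −1/720 × (0.000486430 − 0.00167532) = 1.65124e-06.
Partial sum through k=2: 341.349.
k=3: B_{6}/(6)! × [f^{(5)}(40) − f^{(5)}(11)] = 1/30240 × (8.82296e-07 − 2.53219e-06) = -5.45599e-11.
Partial sum through k=3: 341.349.
k=4: B_{8}/(8)! × [f^{(7)}(40) − f^{(7)}(11)] = −1/1209600 × (1.16246e-09 − 3.12728e-09) = 1.62435e-15.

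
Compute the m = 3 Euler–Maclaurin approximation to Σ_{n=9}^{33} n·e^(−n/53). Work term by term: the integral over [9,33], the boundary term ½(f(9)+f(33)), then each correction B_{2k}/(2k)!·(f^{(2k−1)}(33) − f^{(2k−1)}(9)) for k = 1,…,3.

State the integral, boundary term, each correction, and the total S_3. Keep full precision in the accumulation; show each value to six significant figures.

S_3 ≈ 339.932

Integral: ∫_9^33 x·e^(−x/53) dx = 327.323.
Boundary: ½(f(9) + f(33)) = ½(7.59442 + 17.7053) = 12.6499.
So far: 339.973.
Correction k=1: B_{2}/2! · (f^{(1)}(33) − f^{(1)}(9)) = 1/12 · (0.202462 − 0.700533) = -0.0415059.
Running total after k=1: 339.932.
Correction k=2: B_{4}/4! · (f^{(3)}(33) − f^{(3)}(9)) = −1/720 · (0.000454081 − 0.000850189) = 5.50150e-07.
Running total after k=2: 339.932.
Correction k=3: B_{6}/6! · (f^{(5)}(33) − f^{(5)}(9)) = 1/30240 · (2.97645e-07 − 5.16550e-07) = -7.23892e-12.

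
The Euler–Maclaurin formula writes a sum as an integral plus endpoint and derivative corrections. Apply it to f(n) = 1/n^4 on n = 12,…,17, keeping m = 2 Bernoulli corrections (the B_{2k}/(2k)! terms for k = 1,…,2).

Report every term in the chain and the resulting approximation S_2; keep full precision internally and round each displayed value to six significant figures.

The integral term ∫_12^17 1/x^4 dx = 0.000125054.
Boundary: ½(f(12) + f(17)) = ½(4.82253e-05 + 1.19730e-05) = 3.00992e-05.
Running total after boundary: 0.000155153.
Correction k=1: B_{2}/2! · (f^{(1)}(17) − f^{(1)}(12)) = 1/12 · (-2.81719e-06 − (-1.60751e-05)) = 1.10483e-06.
Running total after k=1: 0.000156258.
Correction k=2: B_{4}/4! · (f^{(3)}(17) − f^{(3)}(12)) = −1/720 · (-2.92441e-07 − (-3.34898e-06)) = -4.24519e-09.

S_2 ≈ 0.000156254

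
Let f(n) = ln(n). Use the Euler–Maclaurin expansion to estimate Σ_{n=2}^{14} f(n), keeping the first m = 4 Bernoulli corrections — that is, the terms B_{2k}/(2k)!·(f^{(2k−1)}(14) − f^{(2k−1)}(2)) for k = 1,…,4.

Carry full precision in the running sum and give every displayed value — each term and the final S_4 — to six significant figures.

∫_2^14 ln(x) dx evaluates to 23.5605.
Boundary: ½(f(2) + f(14)) = ½(0.693147 + 2.63906) = 1.66610.
Integral + boundary = 25.2266.
Order-1 term: 1/12 · (0.0714286 − 0.500000) = -0.0357143.
After k=1: 25.1909.
Order-2 term: −1/720 · (0.000728863 − 0.250000) = 0.000346210.
After k=2: 25.1912.
Order-3 term: 1/30240 · (4.46243e-05 − 0.750000) = -2.48001e-05.
After k=3: 25.1912.
Order-4 term: −1/1209600 · (6.83024e-06 − 5.62500) = 4.65029e-06.

S_4 ≈ 25.1912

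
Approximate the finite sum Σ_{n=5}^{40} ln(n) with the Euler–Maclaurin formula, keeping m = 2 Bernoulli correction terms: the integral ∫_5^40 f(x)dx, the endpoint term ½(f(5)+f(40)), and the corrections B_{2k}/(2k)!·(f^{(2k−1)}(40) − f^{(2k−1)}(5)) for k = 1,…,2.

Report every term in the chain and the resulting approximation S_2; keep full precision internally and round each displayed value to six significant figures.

The integral term ∫_5^40 ln(x) dx = 104.508.
½[f(5) + f(40)] = ½[1.60944 + 3.68888] = 2.64916.
Running total after boundary: 107.157.
k=1: B_{2}/(2)! × [f^{(1)}(40) − f^{(1)}(5)] = 1/12 × (0.0250000 − 0.200000) = -0.0145833.
Partial sum through k=1: 107.143.
k=2: B_{4}/(4)! × [f^{(3)}(40) − f^{(3)}(5)] = −1/720 × (3.12500e-05 − 0.0160000) = 2.21788e-05.

S_2 ≈ 107.143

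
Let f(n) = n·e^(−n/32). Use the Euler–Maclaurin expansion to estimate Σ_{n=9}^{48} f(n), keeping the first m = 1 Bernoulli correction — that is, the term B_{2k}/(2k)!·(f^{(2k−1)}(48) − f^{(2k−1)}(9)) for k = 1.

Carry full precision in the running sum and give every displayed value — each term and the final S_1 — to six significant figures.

S_1 ≈ 427.834

∫_9^48 x·e^(−x/32) dx evaluates to 419.136.
Boundary: ½(f(9) + f(48)) = ½(6.79356 + 10.7102) = 8.75190.
Integral + boundary = 427.888.
k=1: B_{2}/(2)! × [f^{(1)}(48) − f^{(1)}(9)] = 1/12 × (-0.111565 − 0.542541) = -0.0545088.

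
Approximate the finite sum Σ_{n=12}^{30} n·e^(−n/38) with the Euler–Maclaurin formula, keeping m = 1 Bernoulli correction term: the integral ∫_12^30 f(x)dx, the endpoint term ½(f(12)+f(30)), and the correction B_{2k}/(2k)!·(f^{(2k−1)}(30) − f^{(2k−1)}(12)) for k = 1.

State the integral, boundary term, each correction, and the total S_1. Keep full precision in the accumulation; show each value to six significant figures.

Integral: ∫_12^30 x·e^(−x/38) dx = 212.152.
Endpoint term: (f(12) + f(30))/2 = (8.75056 + 13.6225)/2 = 11.1865.
So far: 223.339.
Correction k=1: B_{2}/2! · (f^{(1)}(30) − f^{(1)}(12)) = 1/12 · (0.0955966 − 0.498935) = -0.0336116.

S_1 ≈ 223.305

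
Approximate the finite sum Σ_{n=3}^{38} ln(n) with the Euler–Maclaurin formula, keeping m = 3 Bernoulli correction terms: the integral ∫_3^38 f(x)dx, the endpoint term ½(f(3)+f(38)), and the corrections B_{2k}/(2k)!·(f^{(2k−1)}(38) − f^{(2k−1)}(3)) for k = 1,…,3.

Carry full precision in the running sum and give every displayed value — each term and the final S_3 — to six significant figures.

Integral: ∫_3^38 ln(x) dx = 99.9324.
Boundary: ½(f(3) + f(38)) = ½(1.09861 + 3.63759) = 2.36810.
So far: 102.301.
Correction k=1: B_{2}/2! · (f^{(1)}(38) − f^{(1)}(3)) = 1/12 · (0.0263158 − 0.333333) = -0.0255848.
After k=1: 102.275.
Correction k=2: B_{4}/4! · (f^{(3)}(38) − f^{(3)}(3)) = −1/720 · (3.64485e-05 − 0.0740741) = 0.000102830.
After k=2: 102.275.
Correction k=3: B_{6}/6! · (f^{(5)}(38) − f^{(5)}(3)) = 1/30240 · (3.02896e-07 − 0.0987654) = -3.26604e-06.

S_3 ≈ 102.275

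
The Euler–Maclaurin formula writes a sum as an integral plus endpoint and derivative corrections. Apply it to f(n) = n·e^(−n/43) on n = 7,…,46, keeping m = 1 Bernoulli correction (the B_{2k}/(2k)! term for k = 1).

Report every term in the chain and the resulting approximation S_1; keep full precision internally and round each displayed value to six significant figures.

Integral: ∫_7^46 x·e^(−x/43) dx = 514.005.
Boundary: ½(f(7) + f(46)) = ½(5.94838 + 15.7821) = 10.8652.
So far: 524.870.
Order-1 term: 1/12 · (-0.0239364 − 0.711435) = -0.0612809.

S_1 ≈ 524.808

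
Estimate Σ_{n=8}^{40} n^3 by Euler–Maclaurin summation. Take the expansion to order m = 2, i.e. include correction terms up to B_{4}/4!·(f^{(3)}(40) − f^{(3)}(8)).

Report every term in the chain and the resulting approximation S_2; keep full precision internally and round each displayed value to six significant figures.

S_2 ≈ 671616

Integral: ∫_8^40 x^3 dx = 638976.
Boundary: ½(f(8) + f(40)) = ½(512.000 + 64000.0) = 32256.0.
Running total after boundary: 671232.
Order-1 term: 1/12 · (4800.00 − 192.000) = 384.000.
Partial sum through k=1: 671616.
Order-2 term: −1/720 · (6.00000 − 6.00000) = 0.00000.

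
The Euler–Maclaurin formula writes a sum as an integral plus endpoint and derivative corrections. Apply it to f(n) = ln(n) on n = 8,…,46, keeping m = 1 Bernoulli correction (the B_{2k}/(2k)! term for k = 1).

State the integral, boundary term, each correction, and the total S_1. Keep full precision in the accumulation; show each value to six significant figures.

S_1 ≈ 124.427

The integral term ∫_8^46 ln(x) dx = 121.482.
Boundary: ½(f(8) + f(46)) = ½(2.07944 + 3.82864) = 2.95404.
Integral + boundary = 124.436.
Correction k=1: B_{2}/2! · (f^{(1)}(46) − f^{(1)}(8)) = 1/12 · (0.0217391 − 0.125000) = -0.00860507.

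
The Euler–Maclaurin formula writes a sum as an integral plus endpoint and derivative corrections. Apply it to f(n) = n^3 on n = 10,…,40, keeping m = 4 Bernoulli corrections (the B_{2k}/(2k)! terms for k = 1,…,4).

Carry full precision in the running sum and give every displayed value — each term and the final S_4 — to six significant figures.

S_4 ≈ 670375

Integral: ∫_10^40 x^3 dx = 637500.
Boundary: ½(f(10) + f(40)) = ½(1000.00 + 64000.0) = 32500.0.
Running total after boundary: 670000.
Order-1 term: 1/12 · (4800.00 − 300.000) = 375.000.
After k=1: 670375.
Order-2 term: −1/720 · (6.00000 − 6.00000) = 0.00000.
After k=2: 670375.
Order-3 term: 1/30240 · (0.00000 − 0.00000) = 0.00000.
After k=3: 670375.
Order-4 term: −1/1209600 · (0.00000 − 0.00000) = 0.00000.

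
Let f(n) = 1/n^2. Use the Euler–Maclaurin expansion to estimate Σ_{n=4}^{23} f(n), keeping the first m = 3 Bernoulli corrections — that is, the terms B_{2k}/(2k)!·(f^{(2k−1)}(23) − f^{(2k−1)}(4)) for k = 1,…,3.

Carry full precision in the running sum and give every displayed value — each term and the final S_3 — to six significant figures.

S_3 ≈ 0.241276

Integral: ∫_4^23 1/x^2 dx = 0.206522.
Boundary: ½(f(4) + f(23)) = ½(0.0625000 + 0.00189036) = 0.0321952.
Running total after boundary: 0.238717.
k=1: B_{2}/(2)! × [f^{(1)}(23) − f^{(1)}(4)] = 1/12 × (-0.000164379 − (-0.0312500)) = 0.00259047.
Running total after k=1: 0.241307.
k=2: B_{4}/(4)! × [f^{(3)}(23) − f^{(3)}(4)] = −1/720 × (-3.72883e-06 − (-0.0234375)) = -3.25469e-05.
Running total after k=2: 0.241275.
k=3: B_{6}/(6)! × [f^{(5)}(23) − f^{(5)}(4)] = 1/30240 × (-2.11465e-07 − (-0.0439453)) = 1.45321e-06.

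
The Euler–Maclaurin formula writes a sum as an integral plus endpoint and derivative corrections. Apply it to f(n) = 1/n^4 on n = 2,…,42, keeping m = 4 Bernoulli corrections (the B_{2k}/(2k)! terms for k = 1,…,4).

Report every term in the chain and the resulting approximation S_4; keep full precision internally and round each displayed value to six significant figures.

Integral: ∫_2^42 1/x^4 dx = 0.0416622.
½[f(2) + f(42)] = ½[0.0625000 + 3.21368e-07] = 0.0312502.
Running total after boundary: 0.0729123.
k=1: B_{2}/(2)! × [f^{(1)}(42) − f^{(1)}(2)] = 1/12 × (-3.06065e-08 − (-0.125000)) = 0.0104167.
Partial sum through k=1: 0.0833290.
k=2: B_{4}/(4)! × [f^{(3)}(42) − f^{(3)}(2)] = −1/720 × (-5.20519e-10 − (-0.937500)) = -0.00130208.
Partial sum through k=2: 0.0820269.
k=3: B_{6}/(6)! × [f^{(5)}(42) − f^{(5)}(2)] = 1/30240 × (-1.65244e-11 − (-13.1250)) = 0.000434028.
Partial sum through k=3: 0.0824609.
k=4: B_{8}/(8)! × [f^{(7)}(42) − f^{(7)}(2)] = −1/1209600 × (-8.43082e-13 − (-295.312)) = -0.000244141.

S_4 ≈ 0.0822168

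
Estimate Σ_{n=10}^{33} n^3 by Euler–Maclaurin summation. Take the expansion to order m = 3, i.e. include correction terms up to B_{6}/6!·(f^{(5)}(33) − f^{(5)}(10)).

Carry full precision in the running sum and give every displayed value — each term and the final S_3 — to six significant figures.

S_3 ≈ 312696

Integral: ∫_10^33 x^3 dx = 293980.
Endpoint term: (f(10) + f(33))/2 = (1000.00 + 35937.0)/2 = 18468.5.
Integral + boundary = 312449.
k=1: B_{2}/(2)! × [f^{(1)}(33) − f^{(1)}(10)] = 1/12 × (3267.00 − 300.000) = 247.250.
Partial sum through k=1: 312696.
k=2: B_{4}/(4)! × [f^{(3)}(33) − f^{(3)}(10)] = −1/720 × (6.00000 − 6.00000) = 0.00000.
Partial sum through k=2: 312696.
k=3: B_{6}/(6)! × [f^{(5)}(33) − f^{(5)}(10)] = 1/30240 × (0.00000 − 0.00000) = 0.00000.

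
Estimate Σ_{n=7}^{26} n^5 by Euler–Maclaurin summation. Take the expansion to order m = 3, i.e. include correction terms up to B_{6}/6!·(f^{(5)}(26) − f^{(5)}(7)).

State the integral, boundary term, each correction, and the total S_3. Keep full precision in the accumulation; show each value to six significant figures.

S_3 ≈ 5.76048e+07

∫_7^26 x^5 dx evaluates to 5.14664e+07.
Boundary: ½(f(7) + f(26)) = ½(16807.0 + 1.18814e+07) = 5.94909e+06.
Integral + boundary = 5.74154e+07.
k=1: B_{2}/(2)! × [f^{(1)}(26) − f^{(1)}(7)] = 1/12 × (2.28488e+06 − 12005.0) = 189406.
After k=1: 5.76049e+07.
k=2: B_{4}/(4)! × [f^{(3)}(26) − f^{(3)}(7)] = −1/720 × (40560.0 − 2940.00) = -52.2500.
After k=2: 5.76048e+07.
k=3: B_{6}/(6)! × [f^{(5)}(26) − f^{(5)}(7)] = 1/30240 × (120.000 − 120.000) = 0.00000.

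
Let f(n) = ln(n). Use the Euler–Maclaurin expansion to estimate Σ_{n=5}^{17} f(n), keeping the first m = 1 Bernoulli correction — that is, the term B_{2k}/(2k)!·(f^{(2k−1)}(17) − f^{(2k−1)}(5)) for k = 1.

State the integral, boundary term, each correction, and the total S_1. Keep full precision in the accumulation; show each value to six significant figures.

Integral: ∫_5^17 ln(x) dx = 28.1174.
Boundary: ½(f(5) + f(17)) = ½(1.60944 + 2.83321) = 2.22133.
So far: 30.3388.
Order-1 term: 1/12 · (0.0588235 − 0.200000) = -0.0117647.

S_1 ≈ 30.3270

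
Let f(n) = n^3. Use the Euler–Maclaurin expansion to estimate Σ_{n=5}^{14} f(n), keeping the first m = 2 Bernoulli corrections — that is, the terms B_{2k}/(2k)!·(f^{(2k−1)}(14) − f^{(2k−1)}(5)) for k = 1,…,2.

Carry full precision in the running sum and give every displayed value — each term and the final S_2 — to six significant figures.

S_2 ≈ 10925.0

Integral: ∫_5^14 x^3 dx = 9447.75.
Boundary: ½(f(5) + f(14)) = ½(125.000 + 2744.00) = 1434.50.
So far: 10882.2.
k=1: B_{2}/(2)! × [f^{(1)}(14) − f^{(1)}(5)] = 1/12 × (588.000 − 75.0000) = 42.7500.
Partial sum through k=1: 10925.0.
k=2: B_{4}/(4)! × [f^{(3)}(14) − f^{(3)}(5)] = −1/720 × (6.00000 − 6.00000) = 0.00000.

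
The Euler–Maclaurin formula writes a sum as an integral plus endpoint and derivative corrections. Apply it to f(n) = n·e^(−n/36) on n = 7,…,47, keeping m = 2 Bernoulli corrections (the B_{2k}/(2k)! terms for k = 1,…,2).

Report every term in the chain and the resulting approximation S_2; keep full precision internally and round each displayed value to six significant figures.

The integral term ∫_7^47 x·e^(−x/36) dx = 464.642.
Boundary: ½(f(7) + f(47)) = ½(5.76304 + 12.7380) = 9.25054.
So far: 473.893.
Order-1 term: 1/12 · (-0.0828123 − 0.663207) = -0.0621683.
Running total after k=1: 473.831.
Order-2 term: −1/720 · (0.000354345 − 0.00178225) = 1.98320e-06.

S_2 ≈ 473.831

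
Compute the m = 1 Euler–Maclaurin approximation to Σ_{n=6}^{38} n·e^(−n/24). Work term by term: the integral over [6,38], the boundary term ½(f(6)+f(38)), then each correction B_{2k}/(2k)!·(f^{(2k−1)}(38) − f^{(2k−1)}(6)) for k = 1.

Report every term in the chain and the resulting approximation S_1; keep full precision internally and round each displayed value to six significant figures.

The integral term ∫_6^38 x·e^(−x/24) dx = 255.266.
Boundary: ½(f(6) + f(38)) = ½(4.67280 + 7.80101) = 6.23691.
So far: 261.502.
k=1: B_{2}/(2)! × [f^{(1)}(38) − f^{(1)}(6)] = 1/12 × (-0.119752 − 0.584101) = -0.0586544.

S_1 ≈ 261.444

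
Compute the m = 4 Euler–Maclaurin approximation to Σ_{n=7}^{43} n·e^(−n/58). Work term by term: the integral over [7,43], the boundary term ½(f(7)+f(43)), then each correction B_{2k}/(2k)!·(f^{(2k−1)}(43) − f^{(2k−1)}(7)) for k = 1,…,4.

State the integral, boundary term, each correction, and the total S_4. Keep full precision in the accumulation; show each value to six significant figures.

S_4 ≈ 563.595

Integral: ∫_7^43 x·e^(−x/58) dx = 550.304.
½[f(7) + f(43)] = ½[6.20416 + 20.4876] = 13.3459.
Integral + boundary = 563.650.
k=1: B_{2}/(2)! × [f^{(1)}(43) − f^{(1)}(7)] = 1/12 × (0.123221 − 0.779341) = -0.0546766.
After k=1: 563.595.
k=2: B_{4}/(4)! × [f^{(3)}(43) − f^{(3)}(7)] = −1/720 × (0.000319897 − 0.000758608) = 6.09321e-07.
After k=2: 563.595.
k=3: B_{6}/(6)! × [f^{(5)}(43) − f^{(5)}(7)] = 1/30240 × (1.79300e-07 − 3.82148e-07) = -6.70794e-12.
After k=3: 563.595.
k=4: B_{8}/(8)! × [f^{(7)}(43) − f^{(7)}(7)] = −1/1209600 × (7.83310e-11 − 1.60163e-10) = 6.76521e-17.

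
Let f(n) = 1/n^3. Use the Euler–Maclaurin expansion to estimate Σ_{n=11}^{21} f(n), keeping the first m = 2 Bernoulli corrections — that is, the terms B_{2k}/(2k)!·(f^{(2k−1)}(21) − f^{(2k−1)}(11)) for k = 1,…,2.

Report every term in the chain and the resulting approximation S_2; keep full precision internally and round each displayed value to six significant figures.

S_2 ≈ 0.00344384

The integral term ∫_11^21 1/x^3 dx = 0.00299844.
½[f(11) + f(21)] = ½[0.000751315 + 0.000107980] = 0.000429647.
Running total after boundary: 0.00342809.
Order-1 term: 1/12 · (-1.54257e-05 − (-0.000204904)) = 1.57899e-05.
Running total after k=1: 0.00344388.
Order-2 term: −1/720 · (-6.99577e-07 − (-3.38684e-05)) = -4.60679e-08.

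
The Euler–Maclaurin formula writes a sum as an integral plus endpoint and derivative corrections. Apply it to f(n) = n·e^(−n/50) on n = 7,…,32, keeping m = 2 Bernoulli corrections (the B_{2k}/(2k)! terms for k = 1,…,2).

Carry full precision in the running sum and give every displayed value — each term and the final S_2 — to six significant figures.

∫_7^32 x·e^(−x/50) dx evaluates to 315.772.
Endpoint term: (f(7) + f(32))/2 = (6.08551 + 16.8734)/2 = 11.4794.
So far: 327.251.
k=1: B_{2}/(2)! × [f^{(1)}(32) − f^{(1)}(7)] = 1/12 × (0.189825 − 0.747648) = -0.0464852.
Running total after k=1: 327.205.
k=2: B_{4}/(4)! × [f^{(3)}(32) − f^{(3)}(7)] = −1/720 × (0.000497764 − 0.000994546) = 6.89975e-07.

S_2 ≈ 327.205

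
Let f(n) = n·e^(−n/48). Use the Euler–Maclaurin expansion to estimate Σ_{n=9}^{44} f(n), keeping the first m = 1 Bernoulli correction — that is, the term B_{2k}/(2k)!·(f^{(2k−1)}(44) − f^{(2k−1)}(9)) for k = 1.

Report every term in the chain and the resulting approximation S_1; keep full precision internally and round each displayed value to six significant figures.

S_1 ≈ 514.962

Integral: ∫_9^44 x·e^(−x/48) dx = 502.488.
½[f(9) + f(44)] = ½[7.46126 + 17.5934] = 12.5273.
So far: 515.015.
k=1: B_{2}/(2)! × [f^{(1)}(44) − f^{(1)}(9)] = 1/12 × (0.0333208 − 0.673586) = -0.0533554.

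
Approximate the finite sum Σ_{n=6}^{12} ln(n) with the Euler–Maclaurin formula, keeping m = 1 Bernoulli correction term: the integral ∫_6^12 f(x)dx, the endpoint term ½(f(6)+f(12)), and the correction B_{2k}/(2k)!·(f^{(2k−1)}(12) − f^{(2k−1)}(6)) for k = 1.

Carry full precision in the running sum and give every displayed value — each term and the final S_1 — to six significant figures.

Integral: ∫_6^12 ln(x) dx = 13.0683.
½[f(6) + f(12)] = ½[1.79176 + 2.48491] = 2.13833.
Running total after boundary: 15.2067.
Order-1 term: 1/12 · (0.0833333 − 0.166667) = -0.00694444.

S_1 ≈ 15.1997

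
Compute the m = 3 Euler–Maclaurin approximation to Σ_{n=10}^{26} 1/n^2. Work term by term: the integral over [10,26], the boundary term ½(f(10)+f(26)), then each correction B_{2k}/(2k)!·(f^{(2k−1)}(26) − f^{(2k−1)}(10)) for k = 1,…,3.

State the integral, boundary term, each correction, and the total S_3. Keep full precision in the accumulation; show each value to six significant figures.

The integral term ∫_10^26 1/x^2 dx = 0.0615385.
Boundary: ½(f(10) + f(26)) = ½(0.0100000 + 0.00147929) = 0.00573964.
So far: 0.0672781.
Order-1 term: 1/12 · (-0.000113792 − (-0.00200000)) = 0.000157184.
Running total after k=1: 0.0674353.
Order-2 term: −1/720 · (-2.01997e-06 − (-0.000240000)) = -3.30528e-07.
Running total after k=2: 0.0674350.
Order-3 term: 1/30240 · (-8.96436e-08 − (-7.20000e-05)) = 2.37799e-09.

S_3 ≈ 0.0674350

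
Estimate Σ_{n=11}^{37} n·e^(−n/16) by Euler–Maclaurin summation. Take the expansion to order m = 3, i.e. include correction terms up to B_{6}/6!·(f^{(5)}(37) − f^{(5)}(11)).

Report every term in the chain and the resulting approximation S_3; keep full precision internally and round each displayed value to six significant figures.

Integral: ∫_11^37 x·e^(−x/16) dx = 133.260.
½[f(11) + f(37)] = ½[5.53115 + 3.66350] = 4.59732.
Integral + boundary = 137.857.
Order-1 term: 1/12 · (-0.129955 − 0.157135) = -0.0239242.
Partial sum through k=1: 137.833.
Order-2 term: −1/720 · (0.000265905 − 0.00454218) = 5.93927e-06.
Partial sum through k=2: 137.833.
Order-3 term: 1/30240 · (4.06034e-06 − 3.30881e-05) = -9.59912e-10.

S_3 ≈ 137.833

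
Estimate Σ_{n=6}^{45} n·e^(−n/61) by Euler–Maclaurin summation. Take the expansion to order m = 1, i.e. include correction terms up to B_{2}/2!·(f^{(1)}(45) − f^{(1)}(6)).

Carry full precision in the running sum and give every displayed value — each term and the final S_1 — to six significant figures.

Integral: ∫_6^45 x·e^(−x/61) dx = 612.031.
Boundary: ½(f(6) + f(45)) = ½(5.43793 + 21.5195) = 13.4787.
So far: 625.510.
Correction k=1: B_{2}/2! · (f^{(1)}(45) − f^{(1)}(6)) = 1/12 · (0.125432 − 0.817176) = -0.0576453.

S_1 ≈ 625.452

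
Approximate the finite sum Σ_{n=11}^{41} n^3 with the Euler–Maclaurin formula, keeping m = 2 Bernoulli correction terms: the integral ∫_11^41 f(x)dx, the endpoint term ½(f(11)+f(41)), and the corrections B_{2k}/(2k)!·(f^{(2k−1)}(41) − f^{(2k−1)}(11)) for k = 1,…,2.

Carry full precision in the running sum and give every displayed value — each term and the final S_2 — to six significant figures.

S_2 ≈ 738296

Integral: ∫_11^41 x^3 dx = 702780.
Endpoint term: (f(11) + f(41))/2 = (1331.00 + 68921.0)/2 = 35126.0.
Integral + boundary = 737906.
k=1: B_{2}/(2)! × [f^{(1)}(41) − f^{(1)}(11)] = 1/12 × (5043.00 − 363.000) = 390.000.
Running total after k=1: 738296.
k=2: B_{4}/(4)! × [f^{(3)}(41) − f^{(3)}(11)] = −1/720 × (6.00000 − 6.00000) = 0.00000.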